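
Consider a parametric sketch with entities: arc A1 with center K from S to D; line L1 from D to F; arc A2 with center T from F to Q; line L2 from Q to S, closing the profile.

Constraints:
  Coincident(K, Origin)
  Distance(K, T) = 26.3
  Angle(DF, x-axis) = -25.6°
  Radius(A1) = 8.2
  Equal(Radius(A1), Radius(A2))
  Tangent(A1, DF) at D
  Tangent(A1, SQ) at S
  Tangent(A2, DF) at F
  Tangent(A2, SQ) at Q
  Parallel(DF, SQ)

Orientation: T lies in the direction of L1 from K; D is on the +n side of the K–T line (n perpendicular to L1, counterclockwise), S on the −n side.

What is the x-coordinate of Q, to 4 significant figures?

20.18

Tangency of A1 to both parallel lines with radius 8.2 puts D and S at K ± 8.2·n: D = (3.543, 7.395), S = (-3.543, -7.395). Equal radii place F and Q the same way about T: F = T + 8.2·n = (27.26, -3.969), Q = T − 8.2·n = (20.18, -18.76). So Q.x = 20.18.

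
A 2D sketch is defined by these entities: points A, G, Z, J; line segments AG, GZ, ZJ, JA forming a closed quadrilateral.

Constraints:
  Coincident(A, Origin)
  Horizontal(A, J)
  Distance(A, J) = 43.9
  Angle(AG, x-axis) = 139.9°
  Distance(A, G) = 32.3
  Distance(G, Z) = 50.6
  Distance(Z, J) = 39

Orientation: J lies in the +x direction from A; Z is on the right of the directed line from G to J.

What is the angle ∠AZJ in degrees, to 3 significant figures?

91.4°

Checks: |GZ| = 50.60 ✓; |ZJ| = 39.00 ✓.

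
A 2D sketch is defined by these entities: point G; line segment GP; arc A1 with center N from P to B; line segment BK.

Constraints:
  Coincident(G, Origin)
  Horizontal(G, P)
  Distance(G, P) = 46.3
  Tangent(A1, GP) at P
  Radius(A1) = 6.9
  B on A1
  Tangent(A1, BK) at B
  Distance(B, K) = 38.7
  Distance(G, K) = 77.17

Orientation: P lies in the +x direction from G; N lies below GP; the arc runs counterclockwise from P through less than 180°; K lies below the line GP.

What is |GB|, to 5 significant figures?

42.425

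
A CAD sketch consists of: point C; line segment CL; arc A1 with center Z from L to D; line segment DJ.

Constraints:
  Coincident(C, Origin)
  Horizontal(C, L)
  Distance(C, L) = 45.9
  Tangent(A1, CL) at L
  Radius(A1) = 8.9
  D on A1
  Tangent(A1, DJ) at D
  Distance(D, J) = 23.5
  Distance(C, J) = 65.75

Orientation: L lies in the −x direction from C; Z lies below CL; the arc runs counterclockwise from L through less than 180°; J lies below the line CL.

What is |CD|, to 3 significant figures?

55.2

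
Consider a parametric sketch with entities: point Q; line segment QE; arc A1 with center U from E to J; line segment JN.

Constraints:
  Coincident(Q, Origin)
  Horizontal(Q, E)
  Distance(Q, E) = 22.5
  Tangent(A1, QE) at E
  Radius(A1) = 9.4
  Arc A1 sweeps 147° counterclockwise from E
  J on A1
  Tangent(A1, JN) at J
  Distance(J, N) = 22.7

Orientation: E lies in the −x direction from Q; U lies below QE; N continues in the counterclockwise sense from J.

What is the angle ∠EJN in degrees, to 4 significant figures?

106.5°

On A1, E sits at bearing 90° from U; a 147° counterclockwise sweep puts J at bearing 237°, so J = U + 9.4·(cos 237°, sin 237°) = (-27.62, -17.28). Since A1 is tangent to JN there, UJ ⟂ JN, so JN runs along (−sin 237°, cos 237°); with |JN| = 22.7, N = (-8.582, -29.65). Then cos ∠EJN = JE·JN / (|JE||JN|), giving 106.5°.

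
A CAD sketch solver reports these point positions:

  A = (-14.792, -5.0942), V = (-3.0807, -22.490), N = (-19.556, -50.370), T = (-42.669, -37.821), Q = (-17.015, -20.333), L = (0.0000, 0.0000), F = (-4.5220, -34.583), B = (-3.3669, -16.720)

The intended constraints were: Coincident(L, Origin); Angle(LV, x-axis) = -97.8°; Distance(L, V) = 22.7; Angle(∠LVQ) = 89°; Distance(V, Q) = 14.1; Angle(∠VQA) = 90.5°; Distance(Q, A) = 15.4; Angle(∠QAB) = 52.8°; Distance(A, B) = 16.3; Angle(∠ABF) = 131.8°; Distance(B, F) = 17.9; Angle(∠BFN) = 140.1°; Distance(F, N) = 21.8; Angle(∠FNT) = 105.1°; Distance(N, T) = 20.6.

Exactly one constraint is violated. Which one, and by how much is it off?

Distance(N, T) = 20.6 — off by 5.70.

L = (0.00, 0.00) ✓; LV at -97.80° ✓; |LV| = 22.70 ✓; ∠LVQ = 89.00° ✓; |VQ| = 14.10 ✓; ∠VQA = 90.50° ✓; |QA| = 15.40 ✓; ∠QAB = 52.80° ✓; |AB| = 16.30 ✓; ∠ABF = 131.8° ✓; |BF| = 17.90 ✓; ∠BFN = 140.1° ✓; |FN| = 21.80 ✓; ∠FNT = 105.1° ✓; |NT| = 26.30 ✗.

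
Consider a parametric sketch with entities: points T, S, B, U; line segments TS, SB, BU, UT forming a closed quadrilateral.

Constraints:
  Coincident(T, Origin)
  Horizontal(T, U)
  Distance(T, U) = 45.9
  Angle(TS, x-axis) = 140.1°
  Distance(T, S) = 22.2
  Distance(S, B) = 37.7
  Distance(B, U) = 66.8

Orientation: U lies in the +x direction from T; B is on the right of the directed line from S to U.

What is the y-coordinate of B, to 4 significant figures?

-23.46

Checks: |SB| = 37.70 ✓; |BU| = 66.80 ✓.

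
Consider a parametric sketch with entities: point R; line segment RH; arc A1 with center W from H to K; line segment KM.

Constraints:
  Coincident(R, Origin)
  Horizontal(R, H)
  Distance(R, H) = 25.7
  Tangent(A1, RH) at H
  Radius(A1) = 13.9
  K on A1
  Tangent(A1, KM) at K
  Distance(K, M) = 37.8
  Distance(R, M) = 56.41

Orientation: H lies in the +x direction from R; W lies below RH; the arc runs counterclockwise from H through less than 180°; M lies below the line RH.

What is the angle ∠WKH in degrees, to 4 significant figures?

40.38°

Checks: |WK| = 13.90 ✓; ∠(WK, KM) = 90.00° ✓; |KM| = 37.80 ✓; |RM| = 56.41 ✓.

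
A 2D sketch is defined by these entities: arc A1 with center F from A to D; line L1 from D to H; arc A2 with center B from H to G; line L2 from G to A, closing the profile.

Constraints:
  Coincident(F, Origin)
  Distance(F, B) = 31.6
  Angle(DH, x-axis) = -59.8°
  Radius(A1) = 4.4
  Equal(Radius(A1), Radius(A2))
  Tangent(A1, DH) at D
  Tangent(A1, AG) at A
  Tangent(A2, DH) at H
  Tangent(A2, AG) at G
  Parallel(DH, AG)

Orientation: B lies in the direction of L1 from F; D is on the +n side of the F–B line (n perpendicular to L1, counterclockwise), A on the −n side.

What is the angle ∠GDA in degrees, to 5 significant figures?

74.438°

Tangency of A1 to both parallel lines with radius 4.4 puts D and A at F ± 4.4·n: D = (3.8028, 2.2133), A = (-3.8028, -2.2133). Equal radii place H and G the same way about B: H = B + 4.4·n = (19.698, -25.098), G = B − 4.4·n = (12.093, -29.524). Then cos ∠GDA = DG·DA / (|DG||DA|), giving 74.438°.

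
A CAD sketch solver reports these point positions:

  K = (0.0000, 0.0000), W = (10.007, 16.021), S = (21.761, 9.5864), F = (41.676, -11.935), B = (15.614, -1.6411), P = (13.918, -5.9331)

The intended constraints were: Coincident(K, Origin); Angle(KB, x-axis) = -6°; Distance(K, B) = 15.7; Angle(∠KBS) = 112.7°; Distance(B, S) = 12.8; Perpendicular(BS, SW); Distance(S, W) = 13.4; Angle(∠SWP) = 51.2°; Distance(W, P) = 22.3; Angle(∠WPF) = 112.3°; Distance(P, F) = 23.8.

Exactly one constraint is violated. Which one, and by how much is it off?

Distance(P, F) = 23.8 — off by 4.60.

K = (0.00, 0.00) ✓; KB at -6.000° ✓; |KB| = 15.70 ✓; ∠KBS = 112.7° ✓; |BS| = 12.80 ✓; ∠(BS, SW) = 90.00° ✓; |SW| = 13.40 ✓; ∠SWP = 51.20° ✓; |WP| = 22.30 ✓; ∠WPF = 112.3° ✓; |PF| = 28.40 ✗.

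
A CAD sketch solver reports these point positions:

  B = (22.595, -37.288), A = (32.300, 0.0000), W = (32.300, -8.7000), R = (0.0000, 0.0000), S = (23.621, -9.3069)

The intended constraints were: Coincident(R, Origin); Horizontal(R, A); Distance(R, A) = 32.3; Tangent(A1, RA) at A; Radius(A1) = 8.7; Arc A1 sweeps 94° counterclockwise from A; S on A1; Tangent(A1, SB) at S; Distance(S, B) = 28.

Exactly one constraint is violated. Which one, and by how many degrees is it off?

Tangent(A1, SB) at S — off by 6.10°.

R = (0.00, 0.00) ✓; R.y = 0.00, A.y = 0.00 ✓; |RA| = 32.30 ✓; ∠(WA, AR) = 90.00° ✓; |WA| = 8.700 ✓; bearing(W→S) − bearing(W→A) = 94.00° ✓; |WS| = 8.700 ✓; ∠(WS, SB) = 96.10° ✗; |SB| = 28.00 ✓.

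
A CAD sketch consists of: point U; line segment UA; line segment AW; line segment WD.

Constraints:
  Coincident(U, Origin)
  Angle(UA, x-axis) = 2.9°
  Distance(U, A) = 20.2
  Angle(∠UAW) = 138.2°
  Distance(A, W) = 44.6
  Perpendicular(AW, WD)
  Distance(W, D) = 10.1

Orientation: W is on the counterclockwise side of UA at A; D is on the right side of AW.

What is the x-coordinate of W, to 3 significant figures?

51.9

U is at the origin; UA runs at 2.9° with length 20.2, so A = 20.2·(cos 2.9°, sin 2.9°) = (20.2, 1.02). ∠UAW = 138.2°, so AW runs at 2.9° + (180° − 138.2°) = 44.7° from the x-axis; with |AW| = 44.6, W = A + 44.6·(cos 44.7°, sin 44.7°) = (51.9, 32.4). So W.x = 51.9.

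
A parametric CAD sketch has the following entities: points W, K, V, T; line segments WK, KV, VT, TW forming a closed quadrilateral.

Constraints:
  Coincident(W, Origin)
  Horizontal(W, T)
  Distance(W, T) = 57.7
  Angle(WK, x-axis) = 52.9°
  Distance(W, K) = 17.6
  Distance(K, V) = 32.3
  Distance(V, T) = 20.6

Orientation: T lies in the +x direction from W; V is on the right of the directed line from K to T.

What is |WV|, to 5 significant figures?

37.677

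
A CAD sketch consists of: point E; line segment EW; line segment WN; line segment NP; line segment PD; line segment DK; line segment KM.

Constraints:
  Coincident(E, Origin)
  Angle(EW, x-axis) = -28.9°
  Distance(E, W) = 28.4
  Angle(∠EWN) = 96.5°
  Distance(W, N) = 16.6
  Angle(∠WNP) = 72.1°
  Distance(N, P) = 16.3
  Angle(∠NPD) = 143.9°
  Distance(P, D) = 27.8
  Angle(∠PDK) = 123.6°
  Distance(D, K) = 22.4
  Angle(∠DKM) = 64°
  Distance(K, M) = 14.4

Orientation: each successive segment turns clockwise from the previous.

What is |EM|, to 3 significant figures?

23.1

∠PDK = 123.6° gives DK at 47.2° from the x-axis; with |DK| = 22.4, K = (14.8, 24.9). ∠DKM = 64.0° gives KM at -68.8° from the x-axis; with |KM| = 14.4, M = (20.0, 11.5). Then |EM| = |M − E| = 23.1.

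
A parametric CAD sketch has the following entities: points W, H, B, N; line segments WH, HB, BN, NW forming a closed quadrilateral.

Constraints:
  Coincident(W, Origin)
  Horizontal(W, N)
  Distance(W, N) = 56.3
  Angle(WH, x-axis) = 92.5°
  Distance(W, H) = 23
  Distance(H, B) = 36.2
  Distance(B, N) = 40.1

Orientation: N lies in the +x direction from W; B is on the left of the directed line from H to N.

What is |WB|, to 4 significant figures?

47.30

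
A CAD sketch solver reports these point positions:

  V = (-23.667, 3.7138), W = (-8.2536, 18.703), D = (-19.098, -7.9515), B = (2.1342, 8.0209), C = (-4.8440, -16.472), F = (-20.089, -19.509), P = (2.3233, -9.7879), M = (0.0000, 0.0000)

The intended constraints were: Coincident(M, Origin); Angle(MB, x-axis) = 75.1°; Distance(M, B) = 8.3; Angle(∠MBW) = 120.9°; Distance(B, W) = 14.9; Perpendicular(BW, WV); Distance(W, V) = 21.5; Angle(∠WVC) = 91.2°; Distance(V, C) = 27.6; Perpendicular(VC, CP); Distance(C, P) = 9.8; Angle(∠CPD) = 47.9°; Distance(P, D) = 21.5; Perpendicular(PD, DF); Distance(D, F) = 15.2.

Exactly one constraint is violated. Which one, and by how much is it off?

Distance(D, F) = 15.2 — off by 3.60.

M = (0.00, 0.00) ✓; MB at 75.10° ✓; |MB| = 8.300 ✓; ∠MBW = 120.9° ✓; |BW| = 14.90 ✓; ∠(BW, WV) = 90.00° ✓; |WV| = 21.50 ✓; ∠WVC = 91.20° ✓; |VC| = 27.60 ✓; ∠(VC, CP) = 90.00° ✓; |CP| = 9.800 ✓; ∠CPD = 47.90° ✓; |PD| = 21.50 ✓; ∠(PD, DF) = 90.00° ✓; |DF| = 11.60 ✗.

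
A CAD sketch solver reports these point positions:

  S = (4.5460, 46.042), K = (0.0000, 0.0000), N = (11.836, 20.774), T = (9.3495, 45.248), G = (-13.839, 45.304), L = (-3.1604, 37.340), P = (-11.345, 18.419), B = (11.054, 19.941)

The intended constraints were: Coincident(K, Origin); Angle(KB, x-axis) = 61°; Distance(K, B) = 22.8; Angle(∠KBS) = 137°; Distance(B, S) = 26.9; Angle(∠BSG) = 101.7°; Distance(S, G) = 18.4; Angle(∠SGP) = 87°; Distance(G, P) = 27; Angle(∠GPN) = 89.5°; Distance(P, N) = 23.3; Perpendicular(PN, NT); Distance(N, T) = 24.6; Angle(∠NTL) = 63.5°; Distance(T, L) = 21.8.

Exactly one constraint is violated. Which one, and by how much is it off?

Distance(T, L) = 21.8 — off by 7.00.

K = (0.00, 0.00) ✓; KB at 61.00° ✓; |KB| = 22.80 ✓; ∠KBS = 137.0° ✓; |BS| = 26.90 ✓; ∠BSG = 101.7° ✓; |SG| = 18.40 ✓; ∠SGP = 87.00° ✓; |GP| = 27.00 ✓; ∠GPN = 89.50° ✓; |PN| = 23.30 ✓; ∠(PN, NT) = 90.00° ✓; |NT| = 24.60 ✓; ∠NTL = 63.50° ✓; |TL| = 14.80 ✗.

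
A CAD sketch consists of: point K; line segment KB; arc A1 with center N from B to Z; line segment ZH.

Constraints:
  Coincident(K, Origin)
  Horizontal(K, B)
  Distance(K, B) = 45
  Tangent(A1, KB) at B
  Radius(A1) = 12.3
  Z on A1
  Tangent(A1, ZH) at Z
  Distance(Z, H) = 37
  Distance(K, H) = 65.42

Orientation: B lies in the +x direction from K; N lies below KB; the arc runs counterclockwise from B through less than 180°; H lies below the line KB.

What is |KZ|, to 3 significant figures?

36.2

Checks: K.y = 0.00, B.y = 0.00 ✓; |NZ| = 12.30 ✓; ∠(NZ, ZH) = 90.00° ✓; |ZH| = 37.00 ✓; |KH| = 65.42 ✓.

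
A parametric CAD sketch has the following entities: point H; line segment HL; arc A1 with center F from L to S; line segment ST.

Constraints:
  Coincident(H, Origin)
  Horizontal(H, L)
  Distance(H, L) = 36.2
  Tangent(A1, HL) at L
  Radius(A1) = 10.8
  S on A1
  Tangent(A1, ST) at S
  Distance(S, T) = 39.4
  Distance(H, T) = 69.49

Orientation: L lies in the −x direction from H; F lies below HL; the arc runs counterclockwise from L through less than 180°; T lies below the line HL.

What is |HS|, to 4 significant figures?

48.13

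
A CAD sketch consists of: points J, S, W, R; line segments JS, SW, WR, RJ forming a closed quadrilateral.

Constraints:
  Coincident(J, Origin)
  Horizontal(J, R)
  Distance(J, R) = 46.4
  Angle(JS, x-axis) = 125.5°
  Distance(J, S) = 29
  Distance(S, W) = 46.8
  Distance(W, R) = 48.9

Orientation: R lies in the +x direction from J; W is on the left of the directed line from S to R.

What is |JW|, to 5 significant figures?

50.801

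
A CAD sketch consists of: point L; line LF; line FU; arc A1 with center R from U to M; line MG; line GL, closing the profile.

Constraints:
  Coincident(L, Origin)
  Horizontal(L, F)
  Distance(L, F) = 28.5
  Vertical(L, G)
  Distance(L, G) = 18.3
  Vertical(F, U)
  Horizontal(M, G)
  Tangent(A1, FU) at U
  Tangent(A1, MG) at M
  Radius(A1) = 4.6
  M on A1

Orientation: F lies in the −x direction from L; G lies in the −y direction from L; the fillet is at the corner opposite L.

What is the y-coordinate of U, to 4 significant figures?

-13.70

L is at the origin; LF is horizontal with |LF| = 28.5 and F on the −x side, so F = (-28.50, 0.000). LG is vertical with |LG| = 18.3 and G on the −y side, so G = (0.000, -18.30). The virtual corner opposite L is at (-28.50, -18.30). Since A1 is tangent to FU there, RU ⟂ FU and tangency of A1 to MG means the radius RM is perpendicular to MG, with radius 4.6, so the center R sits 4.6 in from both sides at R = (-23.90, -13.70). That places the tangent points at U = (-28.50, -13.70) on FU and M = (-23.90, -18.30) on MG. So U.y = -13.70.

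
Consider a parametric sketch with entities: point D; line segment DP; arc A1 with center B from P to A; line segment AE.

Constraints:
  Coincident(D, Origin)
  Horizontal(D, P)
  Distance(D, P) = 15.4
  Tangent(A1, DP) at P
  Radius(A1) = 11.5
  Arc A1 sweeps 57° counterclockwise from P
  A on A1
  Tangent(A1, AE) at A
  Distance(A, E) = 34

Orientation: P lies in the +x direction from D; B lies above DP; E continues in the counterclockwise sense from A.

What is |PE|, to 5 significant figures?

43.958

D is at the origin; DP is horizontal with |DP| = 15.4 and P on the +x side, so P = (15.400, 0.0000). Tangency of A1 to DP means the radius BP is perpendicular to DP, so B = P + (0, 11.5) = (15.400, 11.500). On A1, P sits at bearing -90° from B; a 57° counterclockwise sweep puts A at bearing -33°, so A = B + 11.5·(cos -33°, sin -33°) = (25.045, 5.2367). Since A1 is tangent to AE there, BA ⟂ AE, so AE runs along (−sin -33°, cos -33°); with |AE| = 34.0, E = (43.562, 33.751). Then |PE| = |E − P| = 43.958.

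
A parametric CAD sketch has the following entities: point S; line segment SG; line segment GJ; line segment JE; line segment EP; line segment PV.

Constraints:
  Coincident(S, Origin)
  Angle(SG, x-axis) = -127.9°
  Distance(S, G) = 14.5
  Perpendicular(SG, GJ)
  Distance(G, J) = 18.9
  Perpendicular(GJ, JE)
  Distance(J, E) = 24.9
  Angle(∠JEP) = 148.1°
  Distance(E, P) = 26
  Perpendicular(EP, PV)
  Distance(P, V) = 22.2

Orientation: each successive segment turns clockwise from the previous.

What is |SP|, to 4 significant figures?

32.88

GJ ⟂ JE, so JE runs at 52.10°; with |JE| = 24.9, E = (-8.525, 19.82). ∠JEP = 148.1° gives EP at 20.20° from the x-axis; with |EP| = 26.0, P = (15.88, 28.79). Then |SP| = |P − S| = 32.88.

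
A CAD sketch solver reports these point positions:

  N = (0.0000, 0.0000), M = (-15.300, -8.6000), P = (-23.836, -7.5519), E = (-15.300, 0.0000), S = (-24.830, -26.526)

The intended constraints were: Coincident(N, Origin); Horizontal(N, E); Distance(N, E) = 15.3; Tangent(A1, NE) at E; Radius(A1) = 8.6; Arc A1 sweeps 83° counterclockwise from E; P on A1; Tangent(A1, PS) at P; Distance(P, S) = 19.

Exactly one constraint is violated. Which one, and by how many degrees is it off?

Tangent(A1, PS) at P — off by 4.00°.

N = (0.00, 0.00) ✓; N.y = 0.00, E.y = 0.00 ✓; |NE| = 15.30 ✓; ∠(ME, EN) = 90.00° ✓; |ME| = 8.600 ✓; bearing(M→P) − bearing(M→E) = 83.00° ✓; |MP| = 8.600 ✓; ∠(MP, PS) = 86.00° ✗; |PS| = 19.00 ✓.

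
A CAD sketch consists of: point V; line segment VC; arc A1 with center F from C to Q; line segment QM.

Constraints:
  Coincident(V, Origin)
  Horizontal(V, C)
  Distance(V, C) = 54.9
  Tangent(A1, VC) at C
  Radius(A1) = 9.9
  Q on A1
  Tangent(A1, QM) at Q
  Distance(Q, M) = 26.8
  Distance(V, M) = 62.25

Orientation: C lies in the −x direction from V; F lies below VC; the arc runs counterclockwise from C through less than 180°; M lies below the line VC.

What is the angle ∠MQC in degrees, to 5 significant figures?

119.27°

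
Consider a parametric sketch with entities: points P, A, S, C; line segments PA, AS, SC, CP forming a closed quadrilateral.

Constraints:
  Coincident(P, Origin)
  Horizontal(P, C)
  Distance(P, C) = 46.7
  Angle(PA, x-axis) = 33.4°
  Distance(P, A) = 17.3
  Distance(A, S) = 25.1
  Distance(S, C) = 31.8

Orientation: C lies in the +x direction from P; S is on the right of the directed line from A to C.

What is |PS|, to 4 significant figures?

24.15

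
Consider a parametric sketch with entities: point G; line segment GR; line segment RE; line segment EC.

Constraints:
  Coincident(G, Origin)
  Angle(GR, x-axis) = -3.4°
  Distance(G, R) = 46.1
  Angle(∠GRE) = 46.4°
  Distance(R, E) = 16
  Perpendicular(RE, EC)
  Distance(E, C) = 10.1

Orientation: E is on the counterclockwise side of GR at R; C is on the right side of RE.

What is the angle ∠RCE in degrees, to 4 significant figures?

57.74°

G is at the origin; GR runs at -3.4° with length 46.1, so R = 46.1·(cos -3.4°, sin -3.4°) = (46.02, -2.734). ∠GRE = 46.4°, so RE runs at -3.4° + (180° − 46.4°) = 130.2° from the x-axis; with |RE| = 16.0, E = R + 16.0·(cos 130.2°, sin 130.2°) = (35.69, 9.487). The perpendicularity gives EC at right angles to RE; with |EC| = 10.1 on the right of RE, C = E + 10.1·(0.7638, 0.6455) = (43.41, 16.01). Then cos ∠RCE = CR·CE / (|CR||CE|), giving 57.74°.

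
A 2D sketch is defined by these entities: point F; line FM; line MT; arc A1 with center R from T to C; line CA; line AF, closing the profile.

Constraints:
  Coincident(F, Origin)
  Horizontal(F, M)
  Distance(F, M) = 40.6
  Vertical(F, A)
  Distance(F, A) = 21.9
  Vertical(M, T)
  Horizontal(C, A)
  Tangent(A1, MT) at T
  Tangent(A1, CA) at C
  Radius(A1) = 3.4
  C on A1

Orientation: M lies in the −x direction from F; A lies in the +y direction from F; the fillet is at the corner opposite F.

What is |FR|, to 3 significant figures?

41.5

FA is vertical with |FA| = 21.9 and A on the +y side, so A = (0.00, 21.9). The virtual corner opposite F is at (-40.6, 21.9). A1 meets MT tangentially, so RT is at right angles to MT and tangency of A1 to CA means the radius RC is perpendicular to CA, with radius 3.4, so the center R sits 3.4 in from both sides at R = (-37.2, 18.5). Then |FR| = |R − F| = 41.5.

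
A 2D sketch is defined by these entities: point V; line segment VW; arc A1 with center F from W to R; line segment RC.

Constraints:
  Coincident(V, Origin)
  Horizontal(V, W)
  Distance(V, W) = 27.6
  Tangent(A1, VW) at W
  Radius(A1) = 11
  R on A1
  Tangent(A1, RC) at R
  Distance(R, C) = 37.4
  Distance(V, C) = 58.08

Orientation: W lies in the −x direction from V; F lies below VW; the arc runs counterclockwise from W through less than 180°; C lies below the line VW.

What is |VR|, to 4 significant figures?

40.63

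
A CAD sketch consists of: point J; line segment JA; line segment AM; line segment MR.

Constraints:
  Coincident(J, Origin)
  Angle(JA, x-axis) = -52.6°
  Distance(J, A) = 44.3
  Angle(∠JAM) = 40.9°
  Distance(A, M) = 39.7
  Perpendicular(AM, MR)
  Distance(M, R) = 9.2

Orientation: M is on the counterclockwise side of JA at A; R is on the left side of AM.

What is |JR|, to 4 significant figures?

20.76

∠JAM = 40.9°, so AM runs at -52.6° + (180° − 40.9°) = 86.50° from the x-axis; with |AM| = 39.7, M = A + 39.7·(cos 86.50°, sin 86.50°) = (29.33, 4.433). The perpendicularity gives MR at right angles to AM; with |MR| = 9.2 on the left of AM, R = M + 9.2·(-0.9981, 0.06105) = (20.15, 4.995). Then |JR| = |R − J| = 20.76.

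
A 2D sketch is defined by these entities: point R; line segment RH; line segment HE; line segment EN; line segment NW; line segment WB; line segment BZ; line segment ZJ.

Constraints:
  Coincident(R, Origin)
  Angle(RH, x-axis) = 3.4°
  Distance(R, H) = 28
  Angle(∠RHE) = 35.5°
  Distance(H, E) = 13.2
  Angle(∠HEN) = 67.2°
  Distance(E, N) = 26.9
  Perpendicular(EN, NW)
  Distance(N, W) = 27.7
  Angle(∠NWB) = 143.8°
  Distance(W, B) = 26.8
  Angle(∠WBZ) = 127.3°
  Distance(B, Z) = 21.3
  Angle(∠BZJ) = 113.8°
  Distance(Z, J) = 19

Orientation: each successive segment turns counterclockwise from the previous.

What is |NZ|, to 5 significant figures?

62.063

∠NWB = 143.8° gives WB at 26.900° from the x-axis; with |WB| = 26.8, B = (63.658, -10.223). ∠WBZ = 127.3° gives BZ at 79.600° from the x-axis; with |BZ| = 21.3, Z = (67.503, 10.728). Then |NZ| = |Z − N| = 62.063.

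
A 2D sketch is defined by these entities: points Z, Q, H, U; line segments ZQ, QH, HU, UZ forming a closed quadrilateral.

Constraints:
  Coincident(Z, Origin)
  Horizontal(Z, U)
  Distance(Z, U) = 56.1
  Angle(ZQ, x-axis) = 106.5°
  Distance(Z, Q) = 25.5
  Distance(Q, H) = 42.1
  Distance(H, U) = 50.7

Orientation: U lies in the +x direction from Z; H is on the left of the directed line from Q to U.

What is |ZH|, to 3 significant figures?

53.1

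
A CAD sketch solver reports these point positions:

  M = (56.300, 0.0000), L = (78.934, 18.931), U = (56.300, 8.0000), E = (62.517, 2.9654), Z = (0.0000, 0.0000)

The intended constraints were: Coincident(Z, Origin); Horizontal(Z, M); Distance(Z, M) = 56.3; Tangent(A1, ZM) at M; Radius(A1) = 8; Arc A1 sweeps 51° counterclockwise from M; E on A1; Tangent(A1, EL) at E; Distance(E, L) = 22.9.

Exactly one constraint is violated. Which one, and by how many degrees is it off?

Tangent(A1, EL) at E — off by 6.80°.

Z = (0.00, 0.00) ✓; Z.y = 0.00, M.y = 0.00 ✓; |ZM| = 56.30 ✓; ∠(UM, MZ) = 90.00° ✓; |UM| = 8.000 ✓; bearing(U→E) − bearing(U→M) = 51.00° ✓; |UE| = 8.000 ✓; ∠(UE, EL) = 96.80° ✗; |EL| = 22.90 ✓.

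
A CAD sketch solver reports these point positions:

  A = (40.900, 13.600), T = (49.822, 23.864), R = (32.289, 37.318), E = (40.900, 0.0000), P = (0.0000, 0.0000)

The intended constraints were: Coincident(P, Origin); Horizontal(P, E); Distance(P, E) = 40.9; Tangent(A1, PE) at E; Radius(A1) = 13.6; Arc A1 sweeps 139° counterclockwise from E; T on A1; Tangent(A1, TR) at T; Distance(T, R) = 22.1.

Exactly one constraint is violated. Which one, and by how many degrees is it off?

Tangent(A1, TR) at T — off by 3.50°.

P = (0.00, 0.00) ✓; P.y = 0.00, E.y = 0.00 ✓; |PE| = 40.90 ✓; ∠(AE, EP) = 90.00° ✓; |AE| = 13.60 ✓; bearing(A→T) − bearing(A→E) = 139.0° ✓; |AT| = 13.60 ✓; ∠(AT, TR) = 86.50° ✗; |TR| = 22.10 ✓.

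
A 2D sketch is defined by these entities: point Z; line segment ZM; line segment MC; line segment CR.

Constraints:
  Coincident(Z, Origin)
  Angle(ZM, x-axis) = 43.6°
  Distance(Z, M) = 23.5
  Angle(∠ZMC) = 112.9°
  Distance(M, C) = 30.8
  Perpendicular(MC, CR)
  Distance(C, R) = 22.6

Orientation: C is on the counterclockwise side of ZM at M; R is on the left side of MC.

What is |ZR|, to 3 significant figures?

40.0

Z is at the origin; ZM runs at 43.6° with length 23.5, so M = 23.5·(cos 43.6°, sin 43.6°) = (17.0, 16.2). ∠ZMC = 112.9°, so MC runs at 43.6° + (180° − 112.9°) = 111° from the x-axis; with |MC| = 30.8, C = M + 30.8·(cos 111°, sin 111°) = (6.13, 45.0). MC is perpendicular to CR; with |CR| = 22.6 on the left of MC, R = C + 22.6·(-0.935, -0.353) = (-15.0, 37.0). Then |ZR| = |R − Z| = 40.0.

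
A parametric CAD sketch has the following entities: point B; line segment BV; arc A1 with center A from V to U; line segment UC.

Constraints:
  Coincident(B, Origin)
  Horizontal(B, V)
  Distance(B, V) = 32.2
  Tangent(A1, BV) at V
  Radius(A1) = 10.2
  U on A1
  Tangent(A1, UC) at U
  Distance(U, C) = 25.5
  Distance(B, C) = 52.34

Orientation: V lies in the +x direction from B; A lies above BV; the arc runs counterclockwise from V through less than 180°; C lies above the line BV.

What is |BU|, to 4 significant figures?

43.94

B is at the origin; BV is horizontal with |BV| = 32.2 and V on the +x side, so V = (32.20, 0.000). Since A1 is tangent to BV there, AV ⟂ BV, so A = V + (0, 10.2) = (32.20, 10.20). Since AU ⟂ UC (tangency), |AC| = √(10.2² + 25.5²) = 27.46 regardless of where U sits on A1. So C lies on both circle(B, 52.34) and circle(A, 27.46); the above-BV intersection is C = (36.73, 37.29). U is the foot of the tangent from C: U = (42.17, 12.37).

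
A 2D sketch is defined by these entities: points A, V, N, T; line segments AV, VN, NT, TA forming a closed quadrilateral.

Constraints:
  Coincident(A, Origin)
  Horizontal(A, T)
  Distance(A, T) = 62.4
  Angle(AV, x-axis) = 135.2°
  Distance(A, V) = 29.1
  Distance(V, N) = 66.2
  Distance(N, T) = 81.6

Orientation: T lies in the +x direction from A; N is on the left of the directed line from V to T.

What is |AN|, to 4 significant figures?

74.37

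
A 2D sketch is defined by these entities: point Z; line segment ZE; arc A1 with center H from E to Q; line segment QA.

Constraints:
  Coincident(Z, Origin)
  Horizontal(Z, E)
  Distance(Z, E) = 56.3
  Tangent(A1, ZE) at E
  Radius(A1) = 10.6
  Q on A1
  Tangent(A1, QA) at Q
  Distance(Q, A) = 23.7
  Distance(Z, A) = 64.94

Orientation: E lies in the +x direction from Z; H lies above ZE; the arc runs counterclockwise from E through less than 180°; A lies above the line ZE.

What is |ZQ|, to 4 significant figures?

67.40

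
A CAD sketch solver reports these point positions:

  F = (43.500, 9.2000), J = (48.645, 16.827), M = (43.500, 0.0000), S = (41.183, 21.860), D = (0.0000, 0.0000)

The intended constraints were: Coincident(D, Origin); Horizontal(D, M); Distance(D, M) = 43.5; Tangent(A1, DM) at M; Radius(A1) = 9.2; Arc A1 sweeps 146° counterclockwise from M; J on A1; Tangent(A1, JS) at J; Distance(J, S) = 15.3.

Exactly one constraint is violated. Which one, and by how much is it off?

Distance(J, S) = 15.3 — off by 6.30.

D = (0.00, 0.00) ✓; D.y = 0.00, M.y = 0.00 ✓; |DM| = 43.50 ✓; ∠(FM, MD) = 90.00° ✓; |FM| = 9.200 ✓; bearing(F→J) − bearing(F→M) = 146.0° ✓; |FJ| = 9.200 ✓; ∠(FJ, JS) = 90.00° ✓; |JS| = 9.001 ✗.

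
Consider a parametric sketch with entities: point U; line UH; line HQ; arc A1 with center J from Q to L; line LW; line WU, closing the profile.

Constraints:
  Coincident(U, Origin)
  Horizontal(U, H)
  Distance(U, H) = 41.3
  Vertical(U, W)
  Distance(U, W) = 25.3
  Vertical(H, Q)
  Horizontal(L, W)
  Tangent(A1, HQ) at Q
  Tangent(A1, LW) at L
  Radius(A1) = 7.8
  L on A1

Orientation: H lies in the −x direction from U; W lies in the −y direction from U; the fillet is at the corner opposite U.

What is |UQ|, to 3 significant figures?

44.9

The virtual corner opposite U is at (-41.3, -25.3). A1 meets HQ tangentially, so JQ is at right angles to HQ and since A1 is tangent to LW there, JL ⟂ LW, with radius 7.8, so the center J sits 7.8 in from both sides at J = (-33.5, -17.5). That places the tangent points at Q = (-41.3, -17.5) on HQ and L = (-33.5, -25.3) on LW. Then |UQ| = |Q − U| = 44.9.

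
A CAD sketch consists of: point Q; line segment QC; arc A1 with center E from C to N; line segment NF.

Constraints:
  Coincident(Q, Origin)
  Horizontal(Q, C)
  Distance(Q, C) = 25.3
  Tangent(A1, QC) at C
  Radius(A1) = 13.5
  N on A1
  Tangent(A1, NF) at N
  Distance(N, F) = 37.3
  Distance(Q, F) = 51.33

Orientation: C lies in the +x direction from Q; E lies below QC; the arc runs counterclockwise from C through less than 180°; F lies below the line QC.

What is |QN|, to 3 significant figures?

17.6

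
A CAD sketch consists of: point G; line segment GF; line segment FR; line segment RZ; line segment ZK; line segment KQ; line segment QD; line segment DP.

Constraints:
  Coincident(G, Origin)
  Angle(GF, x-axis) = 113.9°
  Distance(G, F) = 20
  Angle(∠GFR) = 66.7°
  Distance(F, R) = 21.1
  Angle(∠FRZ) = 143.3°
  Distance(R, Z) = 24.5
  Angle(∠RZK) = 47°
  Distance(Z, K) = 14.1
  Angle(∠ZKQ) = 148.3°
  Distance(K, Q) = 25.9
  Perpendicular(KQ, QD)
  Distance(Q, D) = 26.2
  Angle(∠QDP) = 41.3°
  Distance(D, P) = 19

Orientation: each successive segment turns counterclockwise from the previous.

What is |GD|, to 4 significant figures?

35.33

G is at the origin; GF runs at 113.9° with length 20.0, so F = (-8.103, 18.29). ∠GFR = 66.7° gives FR at -132.8° from the x-axis; with |FR| = 21.1, R = (-22.44, 2.803). ∠FRZ = 143.3° gives RZ at -96.10° from the x-axis; with |RZ| = 24.5, Z = (-25.04, -21.56). ∠RZK = 47.0° gives ZK at 36.90° from the x-axis; with |ZK| = 14.1, K = (-13.77, -13.09). ∠ZKQ = 148.3° gives KQ at 68.60° from the x-axis; with |KQ| = 25.9, Q = (-4.317, 11.02). KQ is perpendicular to QD, so QD runs at 158.6°; with |QD| = 26.2, D = (-28.71, 20.58). Then |GD| = |D − G| = 35.33.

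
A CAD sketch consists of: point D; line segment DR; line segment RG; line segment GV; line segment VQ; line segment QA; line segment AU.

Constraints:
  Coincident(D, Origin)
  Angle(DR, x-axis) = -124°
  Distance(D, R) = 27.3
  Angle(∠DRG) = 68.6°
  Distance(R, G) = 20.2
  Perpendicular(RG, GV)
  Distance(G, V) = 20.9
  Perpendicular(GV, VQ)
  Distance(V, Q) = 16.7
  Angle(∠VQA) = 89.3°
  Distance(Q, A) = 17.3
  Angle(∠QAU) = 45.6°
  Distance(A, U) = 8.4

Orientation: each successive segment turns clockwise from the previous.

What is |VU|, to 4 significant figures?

15.50

D is at the origin; DR runs at -124.0° with length 27.3, so R = (-15.27, -22.63). ∠DRG = 68.6° gives RG at 124.6° from the x-axis; with |RG| = 20.2, G = (-26.74, -6.005). The perpendicularity gives GV at right angles to RG, so GV runs at 34.60°; with |GV| = 20.9, V = (-9.533, 5.863). GV ⟂ VQ, so VQ runs at -55.40°; with |VQ| = 16.7, Q = (-0.04987, -7.884). ∠VQA = 89.3° gives QA at -146.1° from the x-axis; with |QA| = 17.3, A = (-14.41, -17.53). ∠QAU = 45.6° gives AU at 79.50° from the x-axis; with |AU| = 8.4, U = (-12.88, -9.273). Then |VU| = |U − V| = 15.50.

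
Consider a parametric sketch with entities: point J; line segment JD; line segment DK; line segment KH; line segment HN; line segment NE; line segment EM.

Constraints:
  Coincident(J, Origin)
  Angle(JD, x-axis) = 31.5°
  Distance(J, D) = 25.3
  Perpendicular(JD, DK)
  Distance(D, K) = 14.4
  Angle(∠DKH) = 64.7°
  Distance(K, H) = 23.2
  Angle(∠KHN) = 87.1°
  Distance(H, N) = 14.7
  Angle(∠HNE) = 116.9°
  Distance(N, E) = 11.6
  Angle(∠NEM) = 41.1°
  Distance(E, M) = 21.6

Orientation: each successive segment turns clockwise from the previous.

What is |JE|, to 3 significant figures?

24.3

J is at the origin; JD runs at 31.5° with length 25.3, so D = (21.6, 13.2). JD is perpendicular to DK, so DK runs at -58.5°; with |DK| = 14.4, K = (29.1, 0.941). ∠DKH = 64.7° gives KH at -174° from the x-axis; with |KH| = 23.2, H = (6.03, -1.56). ∠KHN = 87.1° gives HN at 93.3° from the x-axis; with |HN| = 14.7, N = (5.19, 13.1). ∠HNE = 116.9° gives NE at 30.2° from the x-axis; with |NE| = 11.6, E = (15.2, 18.9). Then |JE| = |E − J| = 24.3.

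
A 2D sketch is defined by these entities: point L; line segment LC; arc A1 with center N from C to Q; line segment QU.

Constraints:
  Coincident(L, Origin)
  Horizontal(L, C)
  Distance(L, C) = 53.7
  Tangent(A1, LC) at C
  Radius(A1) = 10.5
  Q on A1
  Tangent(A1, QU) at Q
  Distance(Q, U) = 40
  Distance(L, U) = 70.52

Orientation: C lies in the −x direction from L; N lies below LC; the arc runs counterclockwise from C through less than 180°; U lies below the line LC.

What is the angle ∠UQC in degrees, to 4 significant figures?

123.8°

Checks: |NQ| = 10.50 ✓; ∠(NQ, QU) = 90.00° ✓; |QU| = 40.00 ✓; |LU| = 70.52 ✓.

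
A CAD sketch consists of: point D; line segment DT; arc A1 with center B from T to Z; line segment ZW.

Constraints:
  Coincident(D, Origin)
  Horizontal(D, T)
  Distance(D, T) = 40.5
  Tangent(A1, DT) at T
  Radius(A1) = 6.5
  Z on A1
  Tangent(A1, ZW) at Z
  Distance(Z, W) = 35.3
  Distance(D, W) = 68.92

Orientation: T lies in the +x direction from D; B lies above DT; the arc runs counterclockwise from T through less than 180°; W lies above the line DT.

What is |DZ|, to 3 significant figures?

46.9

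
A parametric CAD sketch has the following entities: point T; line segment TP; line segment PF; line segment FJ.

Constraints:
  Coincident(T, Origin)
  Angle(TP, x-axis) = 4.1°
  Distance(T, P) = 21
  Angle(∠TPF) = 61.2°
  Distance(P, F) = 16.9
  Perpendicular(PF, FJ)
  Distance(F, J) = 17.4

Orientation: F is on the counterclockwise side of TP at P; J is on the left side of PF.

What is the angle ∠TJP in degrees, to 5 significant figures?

54.242°

∠TPF = 61.2°, so PF runs at 4.1° + (180° − 61.2°) = 122.90° from the x-axis; with |PF| = 16.9, F = P + 16.9·(cos 122.90°, sin 122.90°) = (11.767, 15.691). PF is perpendicular to FJ; with |FJ| = 17.4 on the left of PF, J = F + 17.4·(-0.83962, -0.54317) = (-2.8428, 6.2398). Then cos ∠TJP = JT·JP / (|JT||JP|), giving 54.242°.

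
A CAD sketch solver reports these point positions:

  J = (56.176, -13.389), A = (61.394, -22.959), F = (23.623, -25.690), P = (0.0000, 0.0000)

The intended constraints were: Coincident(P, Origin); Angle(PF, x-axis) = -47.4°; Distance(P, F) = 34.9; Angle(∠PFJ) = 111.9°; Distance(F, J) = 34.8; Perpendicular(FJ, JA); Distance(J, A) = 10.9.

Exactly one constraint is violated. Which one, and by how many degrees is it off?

Perpendicular(FJ, JA) — off by 7.90°.

P = (0.00, 0.00) ✓; PF at -47.40° ✓; |PF| = 34.90 ✓; ∠PFJ = 111.9° ✓; |FJ| = 34.80 ✓; ∠(FJ, JA) = 82.10° ✗; |JA| = 10.90 ✓.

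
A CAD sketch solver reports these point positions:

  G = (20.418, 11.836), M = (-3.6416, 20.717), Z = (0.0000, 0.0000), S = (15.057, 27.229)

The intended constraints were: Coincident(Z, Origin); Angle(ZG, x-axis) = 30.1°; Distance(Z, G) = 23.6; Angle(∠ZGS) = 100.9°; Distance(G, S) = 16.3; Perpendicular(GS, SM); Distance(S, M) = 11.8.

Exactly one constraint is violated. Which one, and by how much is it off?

Distance(S, M) = 11.8 — off by 8.00.

Z = (0.00, 0.00) ✓; ZG at 30.10° ✓; |ZG| = 23.60 ✓; ∠ZGS = 100.9° ✓; |GS| = 16.30 ✓; ∠(GS, SM) = 90.00° ✓; |SM| = 19.80 ✗.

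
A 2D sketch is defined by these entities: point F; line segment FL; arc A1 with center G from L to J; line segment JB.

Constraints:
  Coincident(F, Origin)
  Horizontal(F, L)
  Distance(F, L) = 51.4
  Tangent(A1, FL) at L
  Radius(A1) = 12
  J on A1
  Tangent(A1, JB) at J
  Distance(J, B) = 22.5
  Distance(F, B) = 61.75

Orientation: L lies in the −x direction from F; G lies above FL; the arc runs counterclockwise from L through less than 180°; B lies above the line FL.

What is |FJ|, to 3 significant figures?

43.7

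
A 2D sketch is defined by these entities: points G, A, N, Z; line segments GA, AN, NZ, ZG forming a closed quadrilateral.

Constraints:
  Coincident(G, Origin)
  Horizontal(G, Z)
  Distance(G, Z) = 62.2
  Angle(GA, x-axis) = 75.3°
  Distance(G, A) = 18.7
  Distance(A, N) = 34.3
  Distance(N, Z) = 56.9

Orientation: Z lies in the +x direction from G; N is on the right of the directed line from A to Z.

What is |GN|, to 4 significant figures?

17.81

G is at the origin; GZ is horizontal with |GZ| = 62.2 and Z in +x, so Z = (62.2, 0). GA runs at 75.3° with |GA| = 18.7, so A = (4.745, 18.09). N is determined by |AN| = 34.3 and |NZ| = 56.9 together: it lies at the intersection of circle(A, 34.3) and circle(Z, 56.9). With |AZ| = 60.23, the foot of the radical line on AZ is 13.01 from A and the perpendicular offset is √(34.3² − 13.01²) = 31.74. Taking the right-of-AZ solution: N = (7.623, -16.09).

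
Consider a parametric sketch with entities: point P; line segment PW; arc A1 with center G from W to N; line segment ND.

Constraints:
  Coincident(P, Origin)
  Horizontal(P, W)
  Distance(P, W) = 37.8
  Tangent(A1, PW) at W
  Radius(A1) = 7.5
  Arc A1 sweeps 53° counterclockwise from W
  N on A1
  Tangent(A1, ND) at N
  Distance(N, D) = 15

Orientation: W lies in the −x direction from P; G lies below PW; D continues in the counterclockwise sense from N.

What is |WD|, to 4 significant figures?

21.20

On A1, W sits at bearing 90° from G; a 53° counterclockwise sweep puts N at bearing 143°, so N = G + 7.5·(cos 143°, sin 143°) = (-43.79, -2.986). The tangent condition forces GN to be normal to ND, so ND runs along (−sin 143°, cos 143°); with |ND| = 15.0, D = (-52.82, -14.97). Then |WD| = |D − W| = 21.20.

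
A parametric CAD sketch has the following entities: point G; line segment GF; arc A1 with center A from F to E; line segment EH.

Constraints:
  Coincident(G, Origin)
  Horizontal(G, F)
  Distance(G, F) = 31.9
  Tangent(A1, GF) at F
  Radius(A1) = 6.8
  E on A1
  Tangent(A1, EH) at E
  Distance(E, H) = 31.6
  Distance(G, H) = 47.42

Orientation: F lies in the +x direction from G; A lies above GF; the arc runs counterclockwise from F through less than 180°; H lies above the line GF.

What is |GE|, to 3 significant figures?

39.4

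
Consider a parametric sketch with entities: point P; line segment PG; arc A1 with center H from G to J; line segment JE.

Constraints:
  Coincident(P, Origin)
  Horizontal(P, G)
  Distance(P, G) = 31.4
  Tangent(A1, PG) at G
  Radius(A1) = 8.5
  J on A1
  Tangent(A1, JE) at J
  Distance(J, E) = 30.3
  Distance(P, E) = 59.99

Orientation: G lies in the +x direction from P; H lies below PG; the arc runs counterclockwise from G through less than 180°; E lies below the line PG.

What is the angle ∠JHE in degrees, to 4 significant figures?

74.33°

P is at the origin; PG is horizontal with |PG| = 31.4 and G on the +x side, so G = (31.40, 0.000). The tangent condition forces HG to be normal to PG, so H = G + (0, -8.5) = (31.40, -8.500). Since HJ ⟂ JE (tangency), |HE| = √(8.5² + 30.3²) = 31.47 regardless of where J sits on A1. So E lies on both circle(P, 59.99) and circle(H, 31.47); the below-PG intersection is E = (49.03, -34.57). J is the foot of the tangent from E: J = (25.91, -14.99).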